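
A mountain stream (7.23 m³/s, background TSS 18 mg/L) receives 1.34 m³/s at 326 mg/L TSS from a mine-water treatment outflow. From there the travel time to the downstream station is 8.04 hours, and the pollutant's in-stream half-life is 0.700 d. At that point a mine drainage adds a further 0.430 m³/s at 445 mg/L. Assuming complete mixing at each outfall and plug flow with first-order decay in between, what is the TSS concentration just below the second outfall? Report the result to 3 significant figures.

66.5 mg/L

Mixed concentration C = ΣQC/ΣQ = (7.230·18.00 + 1.340·326.0) / 8.570 = 567.0/8.570 = 66.16 mg/L; combined flow 8.570 m³/s.
Half-life 0.700 d → k = ln 2 / 0.700 = 0.9902 d⁻¹.
Applying C = C₀e^(−kt): 66.16 × 0.7177 = 47.48 mg/L.
At the second outfall, C = (8.570·47.48 + 0.4300·445.0) / (8.570 + 0.4300) = 66.47 mg/L.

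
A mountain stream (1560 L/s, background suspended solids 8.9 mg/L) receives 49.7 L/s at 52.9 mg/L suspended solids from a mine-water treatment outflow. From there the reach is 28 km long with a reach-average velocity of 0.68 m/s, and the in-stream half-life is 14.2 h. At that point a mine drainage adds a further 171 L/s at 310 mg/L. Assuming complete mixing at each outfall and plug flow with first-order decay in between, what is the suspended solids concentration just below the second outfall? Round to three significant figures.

Flow-weighted average: C = (1560·8.900 + 49.70·52.90) / 1610 = 16510/1610 = 10.26 mg/L; combined flow 1610 L/s.
Travel time t = 28·1000 / 0.68 = 41180 s = 11.44 h.
Half-life 14.2 h → k = ln 2 / 14.2 = 0.04881 h⁻¹ = 1.172 d⁻¹.
First-order decay: C = 10.26·exp(−k·t) = 10.26·0.5722 = 5.870 mg/L.
At the second outfall, C = (1610·5.870 + 171.0·310.0) / (1610 + 171.0) = 35.08 mg/L.

35.1 mg/L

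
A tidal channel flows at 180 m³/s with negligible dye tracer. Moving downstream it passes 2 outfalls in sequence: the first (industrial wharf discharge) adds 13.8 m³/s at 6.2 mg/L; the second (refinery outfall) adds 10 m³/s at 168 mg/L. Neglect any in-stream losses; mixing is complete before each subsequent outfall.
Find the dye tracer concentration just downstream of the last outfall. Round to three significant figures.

Below outfall 1: Q → 193.8 m³/s, C = (180.0·0 + 13.80·6.200)/193.8 = 0.4415 mg/L.
Below outfall 2: Q → 203.8 m³/s, C = (193.8·0.4415 + 10.00·168.0)/203.8 = 8.663 mg/L.

8.66 mg/L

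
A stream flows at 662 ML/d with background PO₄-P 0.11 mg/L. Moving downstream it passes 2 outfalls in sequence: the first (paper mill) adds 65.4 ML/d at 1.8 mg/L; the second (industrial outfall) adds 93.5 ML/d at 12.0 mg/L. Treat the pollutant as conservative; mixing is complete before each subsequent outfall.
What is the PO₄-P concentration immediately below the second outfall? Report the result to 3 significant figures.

Below outfall 1: Q → 727.4 ML/d, C = (662.0·0.1100 + 65.40·1.800)/727.4 = 0.2619 mg/L.
Below outfall 2: Q → 820.9 ML/d, C = (727.4·0.2619 + 93.50·12.00)/820.9 = 1.599 mg/L.

1.60 mg/L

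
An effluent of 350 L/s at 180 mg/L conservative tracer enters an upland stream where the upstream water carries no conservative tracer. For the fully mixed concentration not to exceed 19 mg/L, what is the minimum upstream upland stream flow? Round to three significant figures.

Set C_mix = 19: (Q·0 + 350.0·180.0) / (Q + 350.0) = 19
→ Q = 350.0·(180.0 − 19)/(19 − 0) = 2966 L/s.

2970 L/s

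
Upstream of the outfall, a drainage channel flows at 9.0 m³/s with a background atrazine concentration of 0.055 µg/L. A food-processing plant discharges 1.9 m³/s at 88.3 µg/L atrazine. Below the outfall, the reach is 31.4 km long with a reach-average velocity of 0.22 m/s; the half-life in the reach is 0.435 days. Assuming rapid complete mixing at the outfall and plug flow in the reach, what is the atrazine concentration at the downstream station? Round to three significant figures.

Mass balance: C = (9.000·0.05500 + 1.900·88.30) / 10.90 = 168.3/10.90 = 15.44 µg/L.
Travel time t = 31.4·1000 / 0.22 = 142700 s = 39.65 h.
Half-life 0.435 d → k = ln 2 / 0.435 = 1.593 d⁻¹.
Decay over the reach: 15.44·exp(−kt) = 15.44·0.07192 = 1.110 µg/L.

1.11 µg/L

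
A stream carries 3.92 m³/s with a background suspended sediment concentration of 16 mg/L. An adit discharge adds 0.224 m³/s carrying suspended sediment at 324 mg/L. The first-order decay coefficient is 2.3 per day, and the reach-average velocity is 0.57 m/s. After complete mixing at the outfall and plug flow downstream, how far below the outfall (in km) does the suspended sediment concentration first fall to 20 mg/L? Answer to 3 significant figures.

10.5 km

After mixing, C = (3.920·16.00 + 0.2240·324.0) / 4.144 = 135.3/4.144 = 32.65 mg/L.
Set 32.65·exp(−k·t) = 20 → t = ln(32.65/20)/k = 18410 s = 5.114 h.
Distance = v·t = 0.57·18410 = 10490 m = 10.49 km.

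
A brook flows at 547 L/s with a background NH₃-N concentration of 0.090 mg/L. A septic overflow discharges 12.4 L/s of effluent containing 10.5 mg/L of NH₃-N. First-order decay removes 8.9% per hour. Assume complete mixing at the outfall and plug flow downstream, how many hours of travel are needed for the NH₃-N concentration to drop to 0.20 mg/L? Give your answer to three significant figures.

After mixing, C = (547.0·0.09000 + 12.40·10.50) / 559.4 = 179.4/559.4 = 0.3208 mg/L.
8.9%/h lost → k = −ln(1 − 0.089) = 0.09321 h⁻¹.
0.3208·exp(−k·t) = 0.20 → t = ln(0.3208/0.20)/k = 18240 s = 5.068 h.

5.07 h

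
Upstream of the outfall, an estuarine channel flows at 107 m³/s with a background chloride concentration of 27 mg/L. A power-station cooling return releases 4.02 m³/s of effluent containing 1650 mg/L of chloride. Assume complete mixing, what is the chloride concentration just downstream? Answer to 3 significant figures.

Mixed concentration C = ΣQC/ΣQ = (107.0·27.00 + 4.020·1650) / 111.0 = 9522/111.0 = 85.77 mg/L.

85.8 mg/L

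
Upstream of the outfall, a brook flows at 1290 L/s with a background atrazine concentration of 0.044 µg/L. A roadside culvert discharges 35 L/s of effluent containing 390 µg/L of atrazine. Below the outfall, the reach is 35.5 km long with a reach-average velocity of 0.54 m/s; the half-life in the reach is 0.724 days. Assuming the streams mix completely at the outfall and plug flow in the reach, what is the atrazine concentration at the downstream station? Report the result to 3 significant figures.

Flow-weighted average: C = (1290·0.04400 + 35.00·390.0) / 1325 = 13710/1325 = 10.34 µg/L.
Travel time t = 35.5·1000 / 0.54 = 65740 s = 18.26 h.
Half-life 0.724 d → k = ln 2 / 0.724 = 0.9574 d⁻¹.
Applying C = C₀e^(−kt): 10.34 × 0.4827 = 4.993 µg/L.

4.99 µg/L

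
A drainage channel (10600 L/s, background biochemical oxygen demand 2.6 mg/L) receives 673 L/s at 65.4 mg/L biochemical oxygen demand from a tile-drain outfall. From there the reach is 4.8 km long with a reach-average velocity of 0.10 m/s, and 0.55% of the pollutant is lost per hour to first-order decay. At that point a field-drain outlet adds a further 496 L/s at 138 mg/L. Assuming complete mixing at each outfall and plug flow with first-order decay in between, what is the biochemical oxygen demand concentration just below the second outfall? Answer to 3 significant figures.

11.5 mg/L

After mixing, C = (10600·2.600 + 673.0·65.40) / 11270 = 71570/11270 = 6.349 mg/L; combined flow 11270 L/s.
Travel time t = 4.8·1000 / 0.10 = 48000 s = 13.33 h.
0.55%/h lost → k = −ln(1 − 0.0055) = 0.005515 h⁻¹.
Applying C = C₀e^(−kt): 6.349 × 0.9291 = 5.899 mg/L.
At the second outfall, C = (11270·5.899 + 496.0·138.0) / (11270 + 496.0) = 11.47 mg/L.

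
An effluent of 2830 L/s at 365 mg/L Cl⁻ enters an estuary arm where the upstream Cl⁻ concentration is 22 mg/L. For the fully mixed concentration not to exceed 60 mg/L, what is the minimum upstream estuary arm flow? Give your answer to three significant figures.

22700 L/s

Set C_mix = 60: (Q·22.00 + 2830·365.0) / (Q + 2830) = 60
→ Q = 2830·(365.0 − 60)/(60 − 22.00) = 22710 L/s.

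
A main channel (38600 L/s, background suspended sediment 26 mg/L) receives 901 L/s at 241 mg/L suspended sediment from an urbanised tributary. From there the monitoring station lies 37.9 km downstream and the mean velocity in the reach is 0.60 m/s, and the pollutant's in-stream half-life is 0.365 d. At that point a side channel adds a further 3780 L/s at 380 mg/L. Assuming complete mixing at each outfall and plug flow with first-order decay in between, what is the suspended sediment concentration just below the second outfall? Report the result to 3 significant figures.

40.2 mg/L

Conservation of mass: C = (38600·26.00 + 901.0·241.0) / 39500 = 1221000/39500 = 30.90 mg/L; combined flow 39500 L/s.
Travel time t = 37.9·1000 / 0.60 = 63170 s = 17.55 h.
Half-life 0.365 d → k = ln 2 / 0.365 = 1.899 d⁻¹.
First-order decay: C = 30.90·exp(−k·t) = 30.90·0.2495 = 7.710 mg/L.
Second outfall: C = (39500·7.710 + 3780·380.0)/43280 = 40.22 mg/L.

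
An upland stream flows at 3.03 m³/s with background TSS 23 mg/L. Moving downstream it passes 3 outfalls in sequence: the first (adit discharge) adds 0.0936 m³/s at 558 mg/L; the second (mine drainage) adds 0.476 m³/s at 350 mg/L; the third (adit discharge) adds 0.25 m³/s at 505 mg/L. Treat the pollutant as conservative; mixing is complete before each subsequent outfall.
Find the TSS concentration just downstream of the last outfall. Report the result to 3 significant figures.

Outfall 1: combined Q = 3.124 m³/s; C = (3.030·23.00 + 0.09360·558.0)/3.124 = 39.03 mg/L.
Outfall 2: combined Q = 3.600 m³/s; C = (3.124·39.03 + 0.4760·350.0)/3.600 = 80.15 mg/L.
Outfall 3: combined Q = 3.850 m³/s; C = (3.600·80.15 + 0.2500·505.0)/3.850 = 107.7 mg/L.

108 mg/L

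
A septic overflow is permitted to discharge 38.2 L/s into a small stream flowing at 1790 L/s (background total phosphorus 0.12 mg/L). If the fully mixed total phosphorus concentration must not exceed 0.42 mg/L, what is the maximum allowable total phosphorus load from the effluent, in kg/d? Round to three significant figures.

Mass balance at the limit: 1790·0.1200 + 38.20·Cₑ = 1828·0.42 → Cₑ = 14.48 mg/L.
38.20 L/s = 0.03820 m³/s. Load = 0.03820 m³/s × 14.48 g/m³ × 86 400 s/d = 47.78 kg/d.

47.8 kg/d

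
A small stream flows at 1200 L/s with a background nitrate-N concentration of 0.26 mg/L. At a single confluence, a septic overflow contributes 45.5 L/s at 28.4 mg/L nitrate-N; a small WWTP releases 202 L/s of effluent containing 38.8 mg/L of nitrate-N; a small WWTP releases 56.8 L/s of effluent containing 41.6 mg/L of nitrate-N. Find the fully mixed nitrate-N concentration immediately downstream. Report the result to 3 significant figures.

7.85 mg/L

After mixing, C = (1200·0.2600 + 45.50·28.40 + 202.0·38.80 + 56.80·41.60) / 1504 = 11800/1504 = 7.847 mg/L.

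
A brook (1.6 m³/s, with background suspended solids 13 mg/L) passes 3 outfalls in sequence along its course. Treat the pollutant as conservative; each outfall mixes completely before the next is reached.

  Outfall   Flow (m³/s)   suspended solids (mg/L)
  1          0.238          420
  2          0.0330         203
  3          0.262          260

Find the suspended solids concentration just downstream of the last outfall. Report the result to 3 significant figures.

Below outfall 1: Q → 1.838 m³/s, C = (1.600·13.00 + 0.2380·420.0)/1.838 = 65.70 mg/L.
Below outfall 2: Q → 1.871 m³/s, C = (1.838·65.70 + 0.03300·203.0)/1.871 = 68.12 mg/L.
Below outfall 3: Q → 2.133 m³/s, C = (1.871·68.12 + 0.2620·260.0)/2.133 = 91.69 mg/L.

91.7 mg/L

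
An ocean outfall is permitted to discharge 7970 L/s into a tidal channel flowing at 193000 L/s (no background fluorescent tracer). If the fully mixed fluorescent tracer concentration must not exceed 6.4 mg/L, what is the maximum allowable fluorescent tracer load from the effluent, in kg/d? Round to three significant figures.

111000 kg/d

Mass balance at the limit: 193000·0 + 7970·Cₑ = 201000·6.4 → Cₑ = 161.4 mg/L.
7970 L/s = 7.970 m³/s. Load = 7.970 m³/s × 161.4 g/m³ × 86 400 s/d = 111100 kg/d.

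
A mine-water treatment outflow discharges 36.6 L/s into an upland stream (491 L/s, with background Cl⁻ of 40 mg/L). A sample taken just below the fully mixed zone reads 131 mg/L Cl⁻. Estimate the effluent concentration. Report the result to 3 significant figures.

1350 mg/L

Mass balance: 491.0·40.00 + 36.60·Cₑ = 527.6·131.0
→ Cₑ = (527.6·131.0 − 491.0·40.00) / 36.60 = 1352 mg/L.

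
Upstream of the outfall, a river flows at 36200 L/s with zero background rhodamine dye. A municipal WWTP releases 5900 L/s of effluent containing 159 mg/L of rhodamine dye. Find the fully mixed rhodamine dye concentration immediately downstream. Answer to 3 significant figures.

Mixed concentration C = ΣQC/ΣQ = (36200·0 + 5900·159.0) / 42100 = 938100/42100 = 22.28 mg/L.

22.3 mg/L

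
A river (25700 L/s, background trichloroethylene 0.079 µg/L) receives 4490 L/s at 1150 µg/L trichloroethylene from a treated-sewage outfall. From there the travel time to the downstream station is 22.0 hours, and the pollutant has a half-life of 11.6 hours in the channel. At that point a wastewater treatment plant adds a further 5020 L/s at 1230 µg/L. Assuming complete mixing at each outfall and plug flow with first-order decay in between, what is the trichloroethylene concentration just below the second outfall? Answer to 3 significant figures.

215 µg/L

Flow-weighted average: C = (25700·0.07900 + 4490·1150) / 30190 = 5166000/30190 = 171.1 µg/L; combined flow 30190 L/s.
Half-life 11.6 h → k = ln 2 / 11.6 = 0.05975 h⁻¹ = 1.434 d⁻¹.
First-order decay: C = 171.1·exp(−k·t) = 171.1·0.2686 = 45.96 µg/L.
Second outfall: C = (30190·45.96 + 5020·1230)/35210 = 214.8 µg/L.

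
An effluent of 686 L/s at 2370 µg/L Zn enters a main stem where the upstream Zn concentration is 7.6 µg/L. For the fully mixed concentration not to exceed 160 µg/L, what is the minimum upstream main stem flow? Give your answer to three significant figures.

9950 L/s

Set C_mix = 160: (Q·7.600 + 686.0·2370) / (Q + 686.0) = 160
→ Q = 686.0·(2370 − 160)/(160 − 7.600) = 9948 L/s.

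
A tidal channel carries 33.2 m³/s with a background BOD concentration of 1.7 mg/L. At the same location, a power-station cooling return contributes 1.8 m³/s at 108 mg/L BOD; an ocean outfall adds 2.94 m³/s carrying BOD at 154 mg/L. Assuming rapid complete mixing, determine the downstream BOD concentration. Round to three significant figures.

18.5 mg/L

Flow-weighted average: C = (33.20·1.700 + 1.800·108.0 + 2.940·154.0) / 37.94 = 703.6/37.94 = 18.55 mg/L.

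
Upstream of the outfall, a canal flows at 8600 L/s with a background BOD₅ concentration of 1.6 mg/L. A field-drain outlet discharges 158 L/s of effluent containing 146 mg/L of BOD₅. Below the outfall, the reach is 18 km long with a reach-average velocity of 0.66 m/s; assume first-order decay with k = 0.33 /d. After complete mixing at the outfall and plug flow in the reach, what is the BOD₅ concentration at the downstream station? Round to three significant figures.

3.79 mg/L

Conservation of mass: C = (8600·1.600 + 158.0·146.0) / 8758 = 36830/8758 = 4.205 mg/L.
Travel time t = 18·1000 / 0.66 = 27270 s = 7.576 h.
Applying C = C₀e^(−kt): 4.205 × 0.9011 = 3.789 mg/L.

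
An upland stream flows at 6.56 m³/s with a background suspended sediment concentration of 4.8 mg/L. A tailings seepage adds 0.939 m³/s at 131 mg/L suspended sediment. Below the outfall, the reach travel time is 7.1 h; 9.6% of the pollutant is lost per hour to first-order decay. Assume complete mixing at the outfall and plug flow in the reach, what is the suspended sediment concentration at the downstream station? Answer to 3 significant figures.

10.1 mg/L

Mixed concentration C = ΣQC/ΣQ = (6.560·4.800 + 0.9390·131.0) / 7.499 = 154.5/7.499 = 20.60 mg/L.
9.6%/h lost → k = −ln(1 − 0.096) = 0.1009 h⁻¹.
Applying C = C₀e^(−kt): 20.60 × 0.4884 = 10.06 mg/L.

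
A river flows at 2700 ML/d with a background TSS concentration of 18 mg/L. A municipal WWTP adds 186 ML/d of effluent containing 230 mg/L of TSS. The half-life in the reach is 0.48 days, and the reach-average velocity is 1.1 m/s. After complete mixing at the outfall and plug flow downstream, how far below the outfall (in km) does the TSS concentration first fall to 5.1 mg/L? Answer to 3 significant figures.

Flow-weighted average: C = (2700·18.00 + 186.0·230.0) / 2886 = 91380/2886 = 31.66 mg/L.
Half-life 0.48 d → k = ln 2 / 0.48 = 1.444 d⁻¹.
Set 31.66·exp(−k·t) = 5.1 → t = ln(31.66/5.1)/k = 109200 s = 30.35 h.
Distance = v·t = 1.1·109200 = 120200 m = 120.2 km.

120 km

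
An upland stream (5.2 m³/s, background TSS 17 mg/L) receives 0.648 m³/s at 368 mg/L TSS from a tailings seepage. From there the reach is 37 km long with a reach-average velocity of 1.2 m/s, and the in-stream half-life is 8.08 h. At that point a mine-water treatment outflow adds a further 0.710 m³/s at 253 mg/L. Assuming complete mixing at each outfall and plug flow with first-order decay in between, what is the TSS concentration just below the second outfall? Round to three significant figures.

51.3 mg/L

Conservation of mass: C = (5.200·17.00 + 0.6480·368.0) / 5.848 = 326.9/5.848 = 55.89 mg/L; combined flow 5.848 m³/s.
Travel time t = 37·1000 / 1.2 = 30830 s = 8.565 h.
Half-life 8.08 h → k = ln 2 / 8.08 = 0.08579 h⁻¹ = 2.059 d⁻¹.
Decay over the reach: 55.89·exp(−kt) = 55.89·0.4796 = 26.81 mg/L.
Second outfall: C = (5.848·26.81 + 0.7100·253.0)/6.558 = 51.30 mg/L.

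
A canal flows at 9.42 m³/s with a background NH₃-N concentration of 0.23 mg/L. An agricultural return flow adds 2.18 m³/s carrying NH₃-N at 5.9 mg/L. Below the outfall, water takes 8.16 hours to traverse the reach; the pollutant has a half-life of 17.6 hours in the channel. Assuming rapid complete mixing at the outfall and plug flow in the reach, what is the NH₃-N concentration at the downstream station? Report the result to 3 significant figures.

0.939 mg/L

Flow-weighted average: C = (9.420·0.2300 + 2.180·5.900) / 11.60 = 15.03/11.60 = 1.296 mg/L.
Half-life 17.6 h → k = ln 2 / 17.6 = 0.03938 h⁻¹ = 0.9452 d⁻¹.
First-order decay: C = 1.296·exp(−k·t) = 1.296·0.7252 = 0.9395 mg/L.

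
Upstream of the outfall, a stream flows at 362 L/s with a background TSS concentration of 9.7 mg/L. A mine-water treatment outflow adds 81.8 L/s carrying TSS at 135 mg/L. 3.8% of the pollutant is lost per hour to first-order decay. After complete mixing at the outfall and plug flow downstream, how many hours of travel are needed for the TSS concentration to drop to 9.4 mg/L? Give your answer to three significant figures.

After mixing, C = (362.0·9.700 + 81.80·135.0) / 443.8 = 14550/443.8 = 32.79 mg/L.
3.8%/h lost → k = −ln(1 − 0.038) = 0.03874 h⁻¹.
32.79·exp(−k·t) = 9.4 → t = ln(32.79/9.4)/k = 116100 s = 32.25 h.

32.3 h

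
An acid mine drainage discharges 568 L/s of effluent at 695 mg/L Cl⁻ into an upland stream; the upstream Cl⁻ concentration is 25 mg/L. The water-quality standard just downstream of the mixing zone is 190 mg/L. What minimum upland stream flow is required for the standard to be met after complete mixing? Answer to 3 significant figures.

Set C_mix = 190: (Q·25.00 + 568.0·695.0) / (Q + 568.0) = 190
→ Q = 568.0·(695.0 − 190)/(190 − 25.00) = 1738 L/s.

1740 L/s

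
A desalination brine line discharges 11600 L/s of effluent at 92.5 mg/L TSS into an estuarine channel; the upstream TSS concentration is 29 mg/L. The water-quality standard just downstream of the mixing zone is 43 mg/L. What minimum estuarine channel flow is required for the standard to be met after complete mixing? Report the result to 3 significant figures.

41000 L/s

Set C_mix = 43: (Q·29.00 + 11600·92.50) / (Q + 11600) = 43
→ Q = 11600·(92.50 − 43)/(43 − 29.00) = 41010 L/s.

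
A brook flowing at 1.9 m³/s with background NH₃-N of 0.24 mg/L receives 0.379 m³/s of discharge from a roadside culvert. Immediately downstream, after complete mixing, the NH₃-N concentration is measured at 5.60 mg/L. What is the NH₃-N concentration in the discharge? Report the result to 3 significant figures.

32.5 mg/L

Mass balance: 1.900·0.2400 + 0.3790·Cₑ = 2.279·5.600
→ Cₑ = (2.279·5.600 − 1.900·0.2400) / 0.3790 = 32.47 mg/L.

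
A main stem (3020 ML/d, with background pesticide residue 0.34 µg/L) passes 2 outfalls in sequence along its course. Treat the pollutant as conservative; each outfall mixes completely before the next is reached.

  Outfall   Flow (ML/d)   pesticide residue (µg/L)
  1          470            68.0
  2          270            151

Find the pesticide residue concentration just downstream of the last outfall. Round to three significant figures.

19.6 µg/L

After outfall 1: Q = 3020 + 470.0 = 3490 ML/d; C = (3020·0.3400 + 470.0·68.00)/3490 = 9.452 µg/L.
After outfall 2: Q = 3490 + 270.0 = 3760 ML/d; C = (3490·9.452 + 270.0·151.0)/3760 = 19.62 µg/L.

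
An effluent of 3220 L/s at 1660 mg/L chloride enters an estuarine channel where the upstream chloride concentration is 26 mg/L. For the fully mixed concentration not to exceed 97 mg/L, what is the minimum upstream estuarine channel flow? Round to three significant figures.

Set C_mix = 97: (Q·26.00 + 3220·1660) / (Q + 3220) = 97
→ Q = 3220·(1660 − 97)/(97 − 26.00) = 70890 L/s.

70900 L/s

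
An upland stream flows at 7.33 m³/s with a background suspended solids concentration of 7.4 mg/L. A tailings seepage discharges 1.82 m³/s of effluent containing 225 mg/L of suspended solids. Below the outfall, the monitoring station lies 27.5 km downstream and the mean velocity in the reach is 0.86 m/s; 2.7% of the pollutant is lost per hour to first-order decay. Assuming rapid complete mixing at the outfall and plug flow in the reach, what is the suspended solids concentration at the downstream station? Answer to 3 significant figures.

39.7 mg/L

Conservation of mass: C = (7.330·7.400 + 1.820·225.0) / 9.150 = 463.7/9.150 = 50.68 mg/L.
Travel time t = 27.5·1000 / 0.86 = 31980 s = 8.882 h.
2.7%/h lost → k = −ln(1 − 0.027) = 0.02737 h⁻¹.
Applying C = C₀e^(−kt): 50.68 × 0.7842 = 39.74 mg/L.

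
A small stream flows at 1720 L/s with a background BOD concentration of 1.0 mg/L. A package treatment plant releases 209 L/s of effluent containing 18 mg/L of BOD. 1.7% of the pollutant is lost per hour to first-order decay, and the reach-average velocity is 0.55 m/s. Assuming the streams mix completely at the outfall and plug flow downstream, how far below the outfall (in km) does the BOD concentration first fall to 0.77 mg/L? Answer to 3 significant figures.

Mass balance: C = (1720·1.000 + 209.0·18.00) / 1929 = 5482/1929 = 2.842 mg/L.
1.7%/h lost → k = −ln(1 − 0.017) = 0.01715 h⁻¹.
Set 2.842·exp(−k·t) = 0.77 → t = ln(2.842/0.77)/k = 274200 s = 76.16 h.
Distance = v·t = 0.55·274200 = 150800 m = 150.8 km.

151 km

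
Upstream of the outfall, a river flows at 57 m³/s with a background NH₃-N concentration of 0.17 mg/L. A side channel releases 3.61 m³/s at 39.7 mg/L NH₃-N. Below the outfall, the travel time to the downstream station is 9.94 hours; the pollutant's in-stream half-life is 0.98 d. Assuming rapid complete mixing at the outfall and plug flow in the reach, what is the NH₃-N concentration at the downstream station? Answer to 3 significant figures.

1.88 mg/L

Mixed concentration C = ΣQC/ΣQ = (57.00·0.1700 + 3.610·39.70) / 60.61 = 153.0/60.61 = 2.524 mg/L.
Half-life 0.98 d → k = ln 2 / 0.98 = 0.7073 d⁻¹.
After decay, C = 2.524 × e^(−kt) = 2.524 × 0.7461 = 1.883 mg/L.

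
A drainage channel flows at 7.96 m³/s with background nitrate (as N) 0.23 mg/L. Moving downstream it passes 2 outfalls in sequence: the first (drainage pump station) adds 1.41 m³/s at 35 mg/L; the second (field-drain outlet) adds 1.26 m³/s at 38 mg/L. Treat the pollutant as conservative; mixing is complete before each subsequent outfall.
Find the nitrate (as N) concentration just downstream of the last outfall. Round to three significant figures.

Below outfall 1: Q → 9.370 m³/s, C = (7.960·0.2300 + 1.410·35.00)/9.370 = 5.462 mg/L.
Below outfall 2: Q → 10.63 m³/s, C = (9.370·5.462 + 1.260·38.00)/10.63 = 9.319 mg/L.

9.32 mg/L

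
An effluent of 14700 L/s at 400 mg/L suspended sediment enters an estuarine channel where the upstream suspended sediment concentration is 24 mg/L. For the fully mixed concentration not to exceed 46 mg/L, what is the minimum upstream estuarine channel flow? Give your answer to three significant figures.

Set C_mix = 46: (Q·24.00 + 14700·400.0) / (Q + 14700) = 46
→ Q = 14700·(400.0 − 46)/(46 − 24.00) = 236500 L/s.

237000 L/s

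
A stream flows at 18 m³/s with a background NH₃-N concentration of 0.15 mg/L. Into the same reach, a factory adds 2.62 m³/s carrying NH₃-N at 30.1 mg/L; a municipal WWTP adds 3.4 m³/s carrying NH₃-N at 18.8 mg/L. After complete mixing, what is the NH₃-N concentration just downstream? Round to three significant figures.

6.06 mg/L

Mass balance: C = (18.00·0.1500 + 2.620·30.10 + 3.400·18.80) / 24.02 = 145.5/24.02 = 6.057 mg/L.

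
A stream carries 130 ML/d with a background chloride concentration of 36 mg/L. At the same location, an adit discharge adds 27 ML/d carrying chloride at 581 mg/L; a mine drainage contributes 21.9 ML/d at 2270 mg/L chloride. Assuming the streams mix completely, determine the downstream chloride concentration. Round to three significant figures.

392 mg/L

After mixing, C = (130.0·36.00 + 27.00·581.0 + 21.90·2270) / 178.9 = 70080/178.9 = 391.7 mg/L.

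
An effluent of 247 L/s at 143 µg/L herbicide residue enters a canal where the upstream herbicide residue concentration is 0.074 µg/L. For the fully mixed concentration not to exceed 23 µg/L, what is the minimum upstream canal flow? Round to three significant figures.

1290 L/s

Set C_mix = 23: (Q·0.07400 + 247.0·143.0) / (Q + 247.0) = 23
→ Q = 247.0·(143.0 − 23)/(23 − 0.07400) = 1293 L/s.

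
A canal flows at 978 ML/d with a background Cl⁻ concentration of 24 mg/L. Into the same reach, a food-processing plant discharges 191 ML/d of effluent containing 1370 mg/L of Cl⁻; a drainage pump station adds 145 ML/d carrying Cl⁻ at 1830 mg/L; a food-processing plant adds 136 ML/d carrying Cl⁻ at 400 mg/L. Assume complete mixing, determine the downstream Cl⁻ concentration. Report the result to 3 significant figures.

Flow-weighted average: C = (978.0·24.00 + 191.0·1370 + 145.0·1830 + 136.0·400.0) / 1450 = 604900/1450 = 417.2 mg/L.

417 mg/L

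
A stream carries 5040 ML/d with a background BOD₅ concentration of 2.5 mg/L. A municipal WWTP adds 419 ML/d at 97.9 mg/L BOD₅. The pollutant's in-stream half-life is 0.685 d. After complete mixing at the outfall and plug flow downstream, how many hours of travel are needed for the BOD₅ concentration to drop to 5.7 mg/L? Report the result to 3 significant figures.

After mixing, C = (5040·2.500 + 419.0·97.90) / 5459 = 53620/5459 = 9.822 mg/L.
Half-life 0.685 d → k = ln 2 / 0.685 = 1.012 d⁻¹.
9.822·exp(−k·t) = 5.7 → t = ln(9.822/5.7)/k = 46470 s = 12.91 h.

12.9 h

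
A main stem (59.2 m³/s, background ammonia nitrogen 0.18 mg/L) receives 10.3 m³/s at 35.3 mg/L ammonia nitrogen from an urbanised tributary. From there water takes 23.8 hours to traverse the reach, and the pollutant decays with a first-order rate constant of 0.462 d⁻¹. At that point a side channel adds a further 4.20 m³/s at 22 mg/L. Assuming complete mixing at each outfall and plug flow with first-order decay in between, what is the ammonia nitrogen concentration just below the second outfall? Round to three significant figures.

Conservation of mass: C = (59.20·0.1800 + 10.30·35.30) / 69.50 = 374.2/69.50 = 5.385 mg/L; combined flow 69.50 m³/s.
After decay, C = 5.385 × e^(−kt) = 5.385 × 0.6325 = 3.406 mg/L.
At the second outfall, C = (69.50·3.406 + 4.200·22.00) / (69.50 + 4.200) = 4.465 mg/L.

4.47 mg/L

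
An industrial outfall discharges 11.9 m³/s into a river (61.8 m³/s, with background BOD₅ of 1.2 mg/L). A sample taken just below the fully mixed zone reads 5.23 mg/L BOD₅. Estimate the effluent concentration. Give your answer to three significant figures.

Mass balance: 61.80·1.200 + 11.90·Cₑ = 73.70·5.230
→ Cₑ = (73.70·5.230 − 61.80·1.200) / 11.90 = 26.16 mg/L.

26.2 mg/L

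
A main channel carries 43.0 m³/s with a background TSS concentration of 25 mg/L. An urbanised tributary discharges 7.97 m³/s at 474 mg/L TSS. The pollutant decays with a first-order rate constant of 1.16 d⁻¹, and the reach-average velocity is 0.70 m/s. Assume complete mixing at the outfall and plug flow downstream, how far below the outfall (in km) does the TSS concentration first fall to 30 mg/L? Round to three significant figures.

Flow-weighted average: C = (43.00·25.00 + 7.970·474.0) / 50.97 = 4853/50.97 = 95.21 mg/L.
Set 95.21·exp(−k·t) = 30 → t = ln(95.21/30)/k = 86020 s = 23.89 h.
Distance = v·t = 0.70·86020 = 60210 m = 60.21 km.

60.2 km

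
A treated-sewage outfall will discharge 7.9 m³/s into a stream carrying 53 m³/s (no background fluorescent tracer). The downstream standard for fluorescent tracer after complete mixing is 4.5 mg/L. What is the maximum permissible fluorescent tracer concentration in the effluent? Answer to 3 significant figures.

At the limit, (Qr·Cr + Qe·Cₑ)/(Qr + Qe) = 4.5:
Cₑ = (60.90·4.5 − 53.00·0) / 7.900 = 34.69 mg/L.

34.7 mg/L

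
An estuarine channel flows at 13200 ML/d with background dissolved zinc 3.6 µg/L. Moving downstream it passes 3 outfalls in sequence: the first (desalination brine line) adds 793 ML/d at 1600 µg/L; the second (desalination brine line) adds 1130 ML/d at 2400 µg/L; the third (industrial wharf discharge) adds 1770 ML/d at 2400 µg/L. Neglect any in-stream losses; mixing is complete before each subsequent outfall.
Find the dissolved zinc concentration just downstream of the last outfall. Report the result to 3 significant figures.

490 µg/L

Below outfall 1: Q → 13990 ML/d, C = (13200·3.600 + 793.0·1600)/13990 = 94.07 µg/L.
Below outfall 2: Q → 15120 ML/d, C = (13990·94.07 + 1130·2400)/15120 = 266.4 µg/L.
Below outfall 3: Q → 16890 ML/d, C = (15120·266.4 + 1770·2400)/16890 = 489.9 µg/L.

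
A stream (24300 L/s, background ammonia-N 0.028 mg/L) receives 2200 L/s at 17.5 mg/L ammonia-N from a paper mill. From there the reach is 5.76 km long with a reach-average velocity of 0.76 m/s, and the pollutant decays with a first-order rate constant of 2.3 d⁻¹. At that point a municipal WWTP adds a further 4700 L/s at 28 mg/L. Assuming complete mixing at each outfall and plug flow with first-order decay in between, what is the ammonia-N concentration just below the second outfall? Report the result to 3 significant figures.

Mass balance: C = (24300·0.02800 + 2200·17.50) / 26500 = 39180/26500 = 1.479 mg/L; combined flow 26500 L/s.
Travel time t = 5.76·1000 / 0.76 = 7579 s = 2.105 h.
After decay, C = 1.479 × e^(−kt) = 1.479 × 0.8173 = 1.208 mg/L.
Second outfall: C = (26500·1.208 + 4700·28.00)/31200 = 5.244 mg/L.

5.24 mg/L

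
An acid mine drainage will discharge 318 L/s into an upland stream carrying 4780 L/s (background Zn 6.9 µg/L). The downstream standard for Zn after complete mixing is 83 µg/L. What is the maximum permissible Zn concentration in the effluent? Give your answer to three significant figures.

At the limit, (Qr·Cr + Qe·Cₑ)/(Qr + Qe) = 83:
Cₑ = (5098·83 − 4780·6.900) / 318.0 = 1227 µg/L.

1230 µg/L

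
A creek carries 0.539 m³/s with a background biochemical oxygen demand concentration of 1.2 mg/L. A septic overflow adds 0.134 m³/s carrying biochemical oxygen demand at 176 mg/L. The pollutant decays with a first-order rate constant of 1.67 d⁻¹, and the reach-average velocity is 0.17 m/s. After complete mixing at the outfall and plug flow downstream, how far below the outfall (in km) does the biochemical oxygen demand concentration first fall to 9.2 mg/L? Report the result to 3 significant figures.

12.0 km

Flow-weighted average: C = (0.5390·1.200 + 0.1340·176.0) / 0.6730 = 24.23/0.6730 = 36.00 mg/L.
Set 36.00·exp(−k·t) = 9.2 → t = ln(36.00/9.2)/k = 70590 s = 19.61 h.
Distance = v·t = 0.17·70590 = 12000 m = 12.00 km.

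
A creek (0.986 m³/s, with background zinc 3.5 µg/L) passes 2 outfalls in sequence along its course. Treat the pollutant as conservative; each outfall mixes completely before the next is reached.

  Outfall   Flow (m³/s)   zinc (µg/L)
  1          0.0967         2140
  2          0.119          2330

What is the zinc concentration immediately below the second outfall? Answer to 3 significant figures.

406 µg/L

Outfall 1: combined Q = 1.083 m³/s; C = (0.9860·3.500 + 0.09670·2140)/1.083 = 194.3 µg/L.
Outfall 2: combined Q = 1.202 m³/s; C = (1.083·194.3 + 0.1190·2330)/1.202 = 405.8 µg/L.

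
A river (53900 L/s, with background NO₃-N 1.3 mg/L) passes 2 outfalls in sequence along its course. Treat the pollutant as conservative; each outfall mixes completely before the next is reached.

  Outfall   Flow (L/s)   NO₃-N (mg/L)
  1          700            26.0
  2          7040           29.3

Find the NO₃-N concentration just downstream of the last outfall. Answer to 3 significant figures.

4.78 mg/L

Below outfall 1: Q → 54600 L/s, C = (53900·1.300 + 700.0·26.00)/54600 = 1.617 mg/L.
Below outfall 2: Q → 61640 L/s, C = (54600·1.617 + 7040·29.30)/61640 = 4.778 mg/L.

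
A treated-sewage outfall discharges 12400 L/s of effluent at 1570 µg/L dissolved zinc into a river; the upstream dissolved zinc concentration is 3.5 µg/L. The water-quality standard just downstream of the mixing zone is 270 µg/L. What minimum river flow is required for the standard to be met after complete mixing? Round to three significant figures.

Set C_mix = 270: (Q·3.500 + 12400·1570) / (Q + 12400) = 270
→ Q = 12400·(1570 − 270)/(270 − 3.500) = 60490 L/s.

60500 L/s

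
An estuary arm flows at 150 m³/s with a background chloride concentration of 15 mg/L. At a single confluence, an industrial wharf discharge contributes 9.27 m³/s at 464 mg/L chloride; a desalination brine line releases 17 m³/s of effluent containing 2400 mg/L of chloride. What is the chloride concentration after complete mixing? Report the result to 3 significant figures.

269 mg/L

Flow-weighted average: C = (150.0·15.00 + 9.270·464.0 + 17.00·2400) / 176.3 = 47350/176.3 = 268.6 mg/L.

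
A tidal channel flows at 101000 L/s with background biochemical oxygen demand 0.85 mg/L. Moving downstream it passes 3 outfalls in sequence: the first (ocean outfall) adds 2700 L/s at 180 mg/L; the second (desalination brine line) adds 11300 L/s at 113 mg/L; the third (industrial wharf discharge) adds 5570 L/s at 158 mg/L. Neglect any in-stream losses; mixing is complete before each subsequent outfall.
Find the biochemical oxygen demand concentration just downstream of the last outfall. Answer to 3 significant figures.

Below outfall 1: Q → 103700 L/s, C = (101000·0.8500 + 2700·180.0)/103700 = 5.514 mg/L.
Below outfall 2: Q → 115000 L/s, C = (103700·5.514 + 11300·113.0)/115000 = 16.08 mg/L.
Below outfall 3: Q → 120600 L/s, C = (115000·16.08 + 5570·158.0)/120600 = 22.63 mg/L.

22.6 mg/L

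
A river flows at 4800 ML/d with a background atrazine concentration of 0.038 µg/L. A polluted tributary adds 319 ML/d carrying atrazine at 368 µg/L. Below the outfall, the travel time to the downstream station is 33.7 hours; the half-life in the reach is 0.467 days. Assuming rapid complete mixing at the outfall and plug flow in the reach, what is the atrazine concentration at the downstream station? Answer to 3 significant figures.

Flow-weighted average: C = (4800·0.03800 + 319.0·368.0) / 5119 = 117600/5119 = 22.97 µg/L.
Half-life 0.467 d → k = ln 2 / 0.467 = 1.484 d⁻¹.
After decay, C = 22.97 × e^(−kt) = 22.97 × 0.1244 = 2.858 µg/L.

2.86 µg/L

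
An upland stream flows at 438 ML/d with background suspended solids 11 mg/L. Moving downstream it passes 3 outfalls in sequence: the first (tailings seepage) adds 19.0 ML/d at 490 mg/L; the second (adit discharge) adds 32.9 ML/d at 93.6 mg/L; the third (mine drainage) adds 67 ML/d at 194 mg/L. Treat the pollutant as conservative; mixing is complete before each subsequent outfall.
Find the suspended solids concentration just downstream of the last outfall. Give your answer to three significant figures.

54.2 mg/L

Below outfall 1: Q → 457.0 ML/d, C = (438.0·11.00 + 19.00·490.0)/457.0 = 30.91 mg/L.
Below outfall 2: Q → 489.9 ML/d, C = (457.0·30.91 + 32.90·93.60)/489.9 = 35.12 mg/L.
Below outfall 3: Q → 556.9 ML/d, C = (489.9·35.12 + 67.00·194.0)/556.9 = 54.24 mg/L.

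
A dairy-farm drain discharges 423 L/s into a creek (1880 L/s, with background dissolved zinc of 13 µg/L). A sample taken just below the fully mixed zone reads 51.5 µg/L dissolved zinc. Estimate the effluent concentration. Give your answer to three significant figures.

Mass balance: 1880·13.00 + 423.0·Cₑ = 2303·51.50
→ Cₑ = (2303·51.50 − 1880·13.00) / 423.0 = 222.6 µg/L.

223 µg/L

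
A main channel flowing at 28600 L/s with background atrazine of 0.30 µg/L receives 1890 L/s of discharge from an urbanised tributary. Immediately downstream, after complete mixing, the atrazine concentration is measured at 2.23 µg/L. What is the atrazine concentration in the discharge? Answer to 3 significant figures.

31.4 µg/L

Mass balance: 28600·0.3000 + 1890·Cₑ = 30490·2.230
→ Cₑ = (30490·2.230 − 28600·0.3000) / 1890 = 31.44 µg/L.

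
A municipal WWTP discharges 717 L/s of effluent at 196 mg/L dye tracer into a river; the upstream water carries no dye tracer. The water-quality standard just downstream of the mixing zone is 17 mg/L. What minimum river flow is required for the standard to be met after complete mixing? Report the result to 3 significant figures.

Set C_mix = 17: (Q·0 + 717.0·196.0) / (Q + 717.0) = 17
→ Q = 717.0·(196.0 − 17)/(17 − 0) = 7550 L/s.

7550 L/s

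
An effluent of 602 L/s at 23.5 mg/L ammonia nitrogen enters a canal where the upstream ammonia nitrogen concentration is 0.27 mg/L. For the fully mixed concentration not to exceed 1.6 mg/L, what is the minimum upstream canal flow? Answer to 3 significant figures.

9910 L/s

Set C_mix = 1.6: (Q·0.2700 + 602.0·23.50) / (Q + 602.0) = 1.6
→ Q = 602.0·(23.50 − 1.6)/(1.6 − 0.2700) = 9913 L/s.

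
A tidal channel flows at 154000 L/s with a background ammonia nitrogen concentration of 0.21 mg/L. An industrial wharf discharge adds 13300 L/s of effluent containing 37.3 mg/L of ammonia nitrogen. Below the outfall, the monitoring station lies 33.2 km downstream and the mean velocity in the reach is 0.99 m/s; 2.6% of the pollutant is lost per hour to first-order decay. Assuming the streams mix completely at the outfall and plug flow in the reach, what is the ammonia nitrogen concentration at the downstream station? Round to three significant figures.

Conservation of mass: C = (154000·0.2100 + 13300·37.30) / 167300 = 528400/167300 = 3.159 mg/L.
Travel time t = 33.2·1000 / 0.99 = 33540 s = 9.315 h.
2.6%/h lost → k = −ln(1 − 0.026) = 0.02634 h⁻¹.
First-order decay: C = 3.159·exp(−k·t) = 3.159·0.7824 = 2.471 mg/L.

2.47 mg/L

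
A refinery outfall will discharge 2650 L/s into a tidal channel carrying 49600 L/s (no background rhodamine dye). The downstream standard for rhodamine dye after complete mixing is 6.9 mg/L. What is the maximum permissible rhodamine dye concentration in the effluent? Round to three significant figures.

At the limit, (Qr·Cr + Qe·Cₑ)/(Qr + Qe) = 6.9:
Cₑ = (52250·6.9 − 49600·0) / 2650 = 136.0 mg/L.

136 mg/L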